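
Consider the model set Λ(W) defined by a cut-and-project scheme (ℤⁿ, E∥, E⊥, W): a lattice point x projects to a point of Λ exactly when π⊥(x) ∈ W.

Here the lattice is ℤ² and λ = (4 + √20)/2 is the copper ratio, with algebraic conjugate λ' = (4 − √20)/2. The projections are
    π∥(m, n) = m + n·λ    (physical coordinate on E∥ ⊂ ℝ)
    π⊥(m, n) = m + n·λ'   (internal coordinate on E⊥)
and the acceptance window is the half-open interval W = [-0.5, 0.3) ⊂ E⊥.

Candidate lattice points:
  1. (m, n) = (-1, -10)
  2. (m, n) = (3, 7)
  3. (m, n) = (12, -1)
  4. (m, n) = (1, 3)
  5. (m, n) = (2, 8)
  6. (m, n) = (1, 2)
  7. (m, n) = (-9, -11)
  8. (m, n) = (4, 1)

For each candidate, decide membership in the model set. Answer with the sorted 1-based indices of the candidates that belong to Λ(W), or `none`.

4, 5

λ' = (4−√20)/2 ≈ -0.2361.
candidate 1: (m,n)=(-1,-10) → π∥ = -1-10·λ ≈ -43.3607, π⊥ = -1-10·λ' ≈ 1.3607 ∉ [-0.5, 0.3) ⇒ out
candidate 2: (m,n)=(3,7) → π∥ = 3+7·λ ≈ 32.6525, π⊥ = 3+7·λ' ≈ 1.3475 ∉ [-0.5, 0.3) ⇒ out
candidate 3: (m,n)=(12,-1) → π∥ = 12-1·λ ≈ 7.7639, π⊥ = 12-1·λ' ≈ 12.2361 ∉ [-0.5, 0.3) ⇒ out
candidate 4: (m,n)=(1,3) → π∥ = 1+3·λ ≈ 13.7082, π⊥ = 1+3·λ' ≈ 0.2918 ∈ [-0.5, 0.3) ⇒ IN Λ
candidate 5: (m,n)=(2,8) → π∥ = 2+8·λ ≈ 35.8885, π⊥ = 2+8·λ' ≈ 0.1115 ∈ [-0.5, 0.3) ⇒ IN Λ
candidate 6: (m,n)=(1,2) → π∥ = 1+2·λ ≈ 9.4721, π⊥ = 1+2·λ' ≈ 0.5279 ∉ [-0.5, 0.3) ⇒ out
candidate 7: (m,n)=(-9,-11) → π∥ = -9-11·λ ≈ -55.5967, π⊥ = -9-11·λ' ≈ -6.4033 ∉ [-0.5, 0.3) ⇒ out
candidate 8: (m,n)=(4,1) → π∥ = 4+1·λ ≈ 8.2361, π⊥ = 4+1·λ' ≈ 3.7639 ∉ [-0.5, 0.3) ⇒ out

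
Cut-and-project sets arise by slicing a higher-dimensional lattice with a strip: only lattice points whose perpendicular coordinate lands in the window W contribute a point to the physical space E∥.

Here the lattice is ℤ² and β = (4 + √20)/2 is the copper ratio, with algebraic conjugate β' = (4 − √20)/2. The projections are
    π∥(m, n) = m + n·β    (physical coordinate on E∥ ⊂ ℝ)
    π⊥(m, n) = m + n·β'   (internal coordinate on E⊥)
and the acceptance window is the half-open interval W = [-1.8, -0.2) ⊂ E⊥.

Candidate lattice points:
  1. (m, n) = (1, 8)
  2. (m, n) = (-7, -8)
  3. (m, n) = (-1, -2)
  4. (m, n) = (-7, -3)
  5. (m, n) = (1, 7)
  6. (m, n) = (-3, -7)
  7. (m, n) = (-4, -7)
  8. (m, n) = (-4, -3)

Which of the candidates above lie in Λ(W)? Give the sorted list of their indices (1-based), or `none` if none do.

Numerically β ≈ 4.236068 and β' = −1/β ≈ -0.236068.
[1] lift (1,8): star map gives -0.888544; window check -1.8 ≤ -0.888544 < -0.2 is true → IN Λ
[2] lift (-7,-8): star map gives -5.111456; window check -1.8 ≤ -5.111456 < -0.2 is false → out
[3] lift (-1,-2): star map gives -0.527864; window check -1.8 ≤ -0.527864 < -0.2 is true → IN Λ
[4] lift (-7,-3): star map gives -6.291796; window check -1.8 ≤ -6.291796 < -0.2 is false → out
[5] lift (1,7): star map gives -0.652476; window check -1.8 ≤ -0.652476 < -0.2 is true → IN Λ
[6] lift (-3,-7): star map gives -1.347524; window check -1.8 ≤ -1.347524 < -0.2 is true → IN Λ
[7] lift (-4,-7): star map gives -2.347524; window check -1.8 ≤ -2.347524 < -0.2 is false → out
[8] lift (-4,-3): star map gives -3.291796; window check -1.8 ≤ -3.291796 < -0.2 is false → out

1, 3, 5, 6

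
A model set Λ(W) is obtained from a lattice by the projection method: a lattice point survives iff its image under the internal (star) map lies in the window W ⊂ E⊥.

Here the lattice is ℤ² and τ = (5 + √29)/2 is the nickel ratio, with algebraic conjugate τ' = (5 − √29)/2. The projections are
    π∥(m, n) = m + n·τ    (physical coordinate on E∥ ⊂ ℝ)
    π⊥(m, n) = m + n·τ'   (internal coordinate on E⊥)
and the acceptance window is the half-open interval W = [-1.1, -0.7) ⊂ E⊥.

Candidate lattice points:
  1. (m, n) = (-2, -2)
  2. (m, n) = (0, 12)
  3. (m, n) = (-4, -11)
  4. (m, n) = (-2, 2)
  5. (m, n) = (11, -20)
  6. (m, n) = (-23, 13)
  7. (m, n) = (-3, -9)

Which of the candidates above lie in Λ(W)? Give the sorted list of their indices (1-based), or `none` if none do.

none

Compute τ' = (5−√29)/2 = -0.19258, so π⊥(m,n) = m -0.19258·n.
candidate 1: (m,n)=(-2,-2) → π∥ = -2-2·τ ≈ -12.38516, π⊥ = -2-2·τ' ≈ -1.61484 ∉ [-1.1, -0.7) ⇒ out
candidate 2: (m,n)=(0,12) → π∥ = 0+12·τ ≈ 62.31099, π⊥ = 0+12·τ' ≈ -2.31099 ∉ [-1.1, -0.7) ⇒ out
candidate 3: (m,n)=(-4,-11) → π∥ = -4-11·τ ≈ -61.11841, π⊥ = -4-11·τ' ≈ -1.88159 ∉ [-1.1, -0.7) ⇒ out
candidate 4: (m,n)=(-2,2) → π∥ = -2+2·τ ≈ 8.38516, π⊥ = -2+2·τ' ≈ -2.38516 ∉ [-1.1, -0.7) ⇒ out
candidate 5: (m,n)=(11,-20) → π∥ = 11-20·τ ≈ -92.85165, π⊥ = 11-20·τ' ≈ 14.85165 ∉ [-1.1, -0.7) ⇒ out
candidate 6: (m,n)=(-23,13) → π∥ = -23+13·τ ≈ 44.50357, π⊥ = -23+13·τ' ≈ -25.50357 ∉ [-1.1, -0.7) ⇒ out
candidate 7: (m,n)=(-3,-9) → π∥ = -3-9·τ ≈ -49.73324, π⊥ = -3-9·τ' ≈ -1.26676 ∉ [-1.1, -0.7) ⇒ out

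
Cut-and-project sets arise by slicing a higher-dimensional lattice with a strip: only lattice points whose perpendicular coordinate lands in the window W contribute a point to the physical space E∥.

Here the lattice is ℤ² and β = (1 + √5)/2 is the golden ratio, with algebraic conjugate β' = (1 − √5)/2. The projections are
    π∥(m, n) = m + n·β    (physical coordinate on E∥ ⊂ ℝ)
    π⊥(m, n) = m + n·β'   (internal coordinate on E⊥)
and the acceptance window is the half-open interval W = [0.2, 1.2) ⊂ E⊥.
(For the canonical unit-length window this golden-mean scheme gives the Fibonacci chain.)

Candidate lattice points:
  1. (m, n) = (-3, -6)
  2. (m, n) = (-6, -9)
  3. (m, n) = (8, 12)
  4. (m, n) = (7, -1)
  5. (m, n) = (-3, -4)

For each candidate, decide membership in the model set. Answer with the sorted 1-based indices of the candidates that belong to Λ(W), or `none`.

1, 3

Numerically β ≈ 1.61803 and β' = −1/β ≈ -0.61803.
[1] lift (-3,-6): star map gives 0.70820; window check 0.2 ≤ 0.70820 < 1.2 is true → IN Λ
[2] lift (-6,-9): star map gives -0.43769; window check 0.2 ≤ -0.43769 < 1.2 is false → out
[3] lift (8,12): star map gives 0.58359; window check 0.2 ≤ 0.58359 < 1.2 is true → IN Λ
[4] lift (7,-1): star map gives 7.61803; window check 0.2 ≤ 7.61803 < 1.2 is false → out
[5] lift (-3,-4): star map gives -0.52786; window check 0.2 ≤ -0.52786 < 1.2 is false → out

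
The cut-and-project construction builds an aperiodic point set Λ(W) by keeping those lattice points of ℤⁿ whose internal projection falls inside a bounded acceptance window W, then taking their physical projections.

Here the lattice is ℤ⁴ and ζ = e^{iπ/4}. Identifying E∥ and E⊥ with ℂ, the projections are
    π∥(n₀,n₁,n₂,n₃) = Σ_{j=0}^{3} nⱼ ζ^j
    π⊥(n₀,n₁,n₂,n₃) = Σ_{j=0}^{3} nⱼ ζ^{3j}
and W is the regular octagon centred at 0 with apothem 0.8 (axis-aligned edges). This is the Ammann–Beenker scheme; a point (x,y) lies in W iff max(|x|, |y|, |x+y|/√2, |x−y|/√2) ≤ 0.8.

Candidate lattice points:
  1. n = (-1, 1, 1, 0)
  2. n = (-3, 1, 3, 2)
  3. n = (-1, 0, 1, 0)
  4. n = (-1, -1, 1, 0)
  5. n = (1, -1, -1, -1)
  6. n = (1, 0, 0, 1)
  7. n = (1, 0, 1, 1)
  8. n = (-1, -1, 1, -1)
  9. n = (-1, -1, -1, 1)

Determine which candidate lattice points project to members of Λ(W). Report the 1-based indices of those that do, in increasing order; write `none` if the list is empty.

π⊥(n) = n₀ + n₁ζ³ + n₂ζ⁶ + n₃ζ⁹ where ζ = e^{iπ/4}.
#1 (-1, 1, 1, 0): internal (-1.70711, -0.29289); octagon support 1.70711 vs apothem 0.8 → ∉ W
#2 (-3, 1, 3, 2): internal (-2.29289, -0.87868); octagon support 2.29289 vs apothem 0.8 → ∉ W
#3 (-1, 0, 1, 0): internal (-1.00000, -1.00000); octagon support 1.41421 vs apothem 0.8 → ∉ W
#4 (-1, -1, 1, 0): internal (-0.29289, -1.70711); octagon support 1.70711 vs apothem 0.8 → ∉ W
#5 (1, -1, -1, -1): internal (1.00000, -0.41421); octagon support 1.00000 vs apothem 0.8 → ∉ W
#6 (1, 0, 0, 1): internal (1.70711, 0.70711); octagon support 1.70711 vs apothem 0.8 → ∉ W
#7 (1, 0, 1, 1): internal (1.70711, -0.29289); octagon support 1.70711 vs apothem 0.8 → ∉ W
#8 (-1, -1, 1, -1): internal (-1.00000, -2.41421); octagon support 2.41421 vs apothem 0.8 → ∉ W
#9 (-1, -1, -1, 1): internal (0.41421, 1.00000); octagon support 1.00000 vs apothem 0.8 → ∉ W

none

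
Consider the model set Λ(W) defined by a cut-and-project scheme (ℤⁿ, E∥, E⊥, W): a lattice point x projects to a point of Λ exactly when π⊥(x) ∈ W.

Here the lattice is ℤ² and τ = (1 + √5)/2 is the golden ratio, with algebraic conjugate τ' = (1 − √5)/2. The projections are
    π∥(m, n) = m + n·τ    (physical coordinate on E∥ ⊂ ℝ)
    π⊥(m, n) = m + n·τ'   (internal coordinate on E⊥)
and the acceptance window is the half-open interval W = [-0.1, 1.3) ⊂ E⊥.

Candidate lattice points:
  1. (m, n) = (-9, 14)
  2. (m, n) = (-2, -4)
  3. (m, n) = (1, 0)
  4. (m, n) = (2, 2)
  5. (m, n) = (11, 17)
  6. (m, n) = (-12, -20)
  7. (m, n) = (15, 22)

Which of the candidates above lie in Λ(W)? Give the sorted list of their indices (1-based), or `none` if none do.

Numerically τ ≈ 1.6180 and τ' = −1/τ ≈ -0.6180.
#1 (-9,14): internal coord -9 + (14)·τ' = -17.6525; -17.6525 ∉ [-0.1, 1.3) → out
#2 (-2,-4): internal coord -2 + (-4)·τ' = +0.4721; +0.4721 ∈ [-0.1, 1.3) → IN Λ
#3 (1,0): internal coord 1 + (0)·τ' = +1.0000; +1.0000 ∈ [-0.1, 1.3) → IN Λ
#4 (2,2): internal coord 2 + (2)·τ' = +0.7639; +0.7639 ∈ [-0.1, 1.3) → IN Λ
#5 (11,17): internal coord 11 + (17)·τ' = +0.4934; +0.4934 ∈ [-0.1, 1.3) → IN Λ
#6 (-12,-20): internal coord -12 + (-20)·τ' = +0.3607; +0.3607 ∈ [-0.1, 1.3) → IN Λ
#7 (15,22): internal coord 15 + (22)·τ' = +1.4033; +1.4033 ∉ [-0.1, 1.3) → out

2, 3, 4, 5, 6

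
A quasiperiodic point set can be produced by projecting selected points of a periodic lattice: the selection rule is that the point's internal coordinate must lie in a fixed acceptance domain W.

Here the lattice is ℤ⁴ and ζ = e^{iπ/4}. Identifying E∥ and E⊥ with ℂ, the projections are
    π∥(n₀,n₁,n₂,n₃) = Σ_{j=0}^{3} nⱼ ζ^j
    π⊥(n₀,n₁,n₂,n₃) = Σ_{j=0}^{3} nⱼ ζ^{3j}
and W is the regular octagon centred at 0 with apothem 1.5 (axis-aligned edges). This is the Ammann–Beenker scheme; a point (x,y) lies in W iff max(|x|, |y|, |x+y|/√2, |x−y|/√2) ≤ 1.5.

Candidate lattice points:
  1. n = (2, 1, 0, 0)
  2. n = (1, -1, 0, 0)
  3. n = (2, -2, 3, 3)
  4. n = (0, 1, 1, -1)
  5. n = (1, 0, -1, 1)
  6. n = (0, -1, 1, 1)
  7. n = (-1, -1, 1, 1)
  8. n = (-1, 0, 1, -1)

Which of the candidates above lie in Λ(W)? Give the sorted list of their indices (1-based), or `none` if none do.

1, 7

Internal map: ζ^{3j} for j=0..3 gives (1,0), (−√2/2,√2/2), (0,−1), (√2/2,√2/2).
candidate 1: n = (2, 1, 0, 0) → π⊥ ≈ (+1.292893, +0.707107); max(|x|,|y|,|x±y|/√2) = 1.414214 ≤ 1.5 ⇒ ∈ W
candidate 2: n = (1, -1, 0, 0) → π⊥ ≈ (+1.707107, -0.707107); max(|x|,|y|,|x±y|/√2) = 1.707107 > 1.5 ⇒ ∉ W
candidate 3: n = (2, -2, 3, 3) → π⊥ ≈ (+5.535534, -2.292893); max(|x|,|y|,|x±y|/√2) = 5.535534 > 1.5 ⇒ ∉ W
candidate 4: n = (0, 1, 1, -1) → π⊥ ≈ (-1.414214, -1.000000); max(|x|,|y|,|x±y|/√2) = 1.707107 > 1.5 ⇒ ∉ W
candidate 5: n = (1, 0, -1, 1) → π⊥ ≈ (+1.707107, +1.707107); max(|x|,|y|,|x±y|/√2) = 2.414214 > 1.5 ⇒ ∉ W
candidate 6: n = (0, -1, 1, 1) → π⊥ ≈ (+1.414214, -1.000000); max(|x|,|y|,|x±y|/√2) = 1.707107 > 1.5 ⇒ ∉ W
candidate 7: n = (-1, -1, 1, 1) → π⊥ ≈ (+0.414214, -1.000000); max(|x|,|y|,|x±y|/√2) = 1.000000 ≤ 1.5 ⇒ ∈ W
candidate 8: n = (-1, 0, 1, -1) → π⊥ ≈ (-1.707107, -1.707107); max(|x|,|y|,|x±y|/√2) = 2.414214 > 1.5 ⇒ ∉ W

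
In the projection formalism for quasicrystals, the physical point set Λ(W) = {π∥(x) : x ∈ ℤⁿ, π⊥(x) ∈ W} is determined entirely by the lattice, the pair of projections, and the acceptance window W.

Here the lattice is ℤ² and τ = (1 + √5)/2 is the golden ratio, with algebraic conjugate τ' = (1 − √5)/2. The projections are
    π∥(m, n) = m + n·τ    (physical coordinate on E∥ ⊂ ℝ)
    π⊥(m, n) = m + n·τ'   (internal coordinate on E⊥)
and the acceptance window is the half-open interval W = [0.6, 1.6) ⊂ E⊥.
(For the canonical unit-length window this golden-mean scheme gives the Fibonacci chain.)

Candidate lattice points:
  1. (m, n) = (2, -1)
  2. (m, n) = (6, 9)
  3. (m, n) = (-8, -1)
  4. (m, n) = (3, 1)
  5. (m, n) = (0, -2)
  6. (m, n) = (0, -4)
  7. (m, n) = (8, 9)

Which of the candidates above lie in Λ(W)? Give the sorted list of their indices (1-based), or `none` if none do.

5

Numerically τ ≈ 1.618034 and τ' = −1/τ ≈ -0.618034.
candidate 1: (m,n)=(2,-1) → π∥ = 2-1·τ ≈ 0.381966, π⊥ = 2-1·τ' ≈ 2.618034 ∉ [0.6, 1.6) ⇒ out
candidate 2: (m,n)=(6,9) → π∥ = 6+9·τ ≈ 20.562306, π⊥ = 6+9·τ' ≈ 0.437694 ∉ [0.6, 1.6) ⇒ out
candidate 3: (m,n)=(-8,-1) → π∥ = -8-1·τ ≈ -9.618034, π⊥ = -8-1·τ' ≈ -7.381966 ∉ [0.6, 1.6) ⇒ out
candidate 4: (m,n)=(3,1) → π∥ = 3+1·τ ≈ 4.618034, π⊥ = 3+1·τ' ≈ 2.381966 ∉ [0.6, 1.6) ⇒ out
candidate 5: (m,n)=(0,-2) → π∥ = 0-2·τ ≈ -3.236068, π⊥ = 0-2·τ' ≈ 1.236068 ∈ [0.6, 1.6) ⇒ IN Λ
candidate 6: (m,n)=(0,-4) → π∥ = 0-4·τ ≈ -6.472136, π⊥ = 0-4·τ' ≈ 2.472136 ∉ [0.6, 1.6) ⇒ out
candidate 7: (m,n)=(8,9) → π∥ = 8+9·τ ≈ 22.562306, π⊥ = 8+9·τ' ≈ 2.437694 ∉ [0.6, 1.6) ⇒ out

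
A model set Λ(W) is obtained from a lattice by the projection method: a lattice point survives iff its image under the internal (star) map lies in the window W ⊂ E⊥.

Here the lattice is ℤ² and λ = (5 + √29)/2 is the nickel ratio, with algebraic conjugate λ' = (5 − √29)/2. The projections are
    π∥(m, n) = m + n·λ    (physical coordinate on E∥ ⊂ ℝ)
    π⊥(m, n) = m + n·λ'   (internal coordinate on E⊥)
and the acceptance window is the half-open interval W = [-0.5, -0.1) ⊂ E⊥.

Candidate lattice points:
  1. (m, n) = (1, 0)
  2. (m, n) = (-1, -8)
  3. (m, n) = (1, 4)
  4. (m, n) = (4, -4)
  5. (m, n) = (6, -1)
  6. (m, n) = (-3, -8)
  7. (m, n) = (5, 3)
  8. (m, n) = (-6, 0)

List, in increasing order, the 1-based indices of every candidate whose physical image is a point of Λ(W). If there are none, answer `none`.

none

Compute λ' = (5−√29)/2 = -0.19258, so π⊥(m,n) = m -0.19258·n.
#1 (1,0): internal coord 1 + (0)·λ' = +1.00000; +1.00000 ∉ [-0.5, -0.1) → out
#2 (-1,-8): internal coord -1 + (-8)·λ' = +0.54066; +0.54066 ∉ [-0.5, -0.1) → out
#3 (1,4): internal coord 1 + (4)·λ' = +0.22967; +0.22967 ∉ [-0.5, -0.1) → out
#4 (4,-4): internal coord 4 + (-4)·λ' = +4.77033; +4.77033 ∉ [-0.5, -0.1) → out
#5 (6,-1): internal coord 6 + (-1)·λ' = +6.19258; +6.19258 ∉ [-0.5, -0.1) → out
#6 (-3,-8): internal coord -3 + (-8)·λ' = -1.45934; -1.45934 ∉ [-0.5, -0.1) → out
#7 (5,3): internal coord 5 + (3)·λ' = +4.42225; +4.42225 ∉ [-0.5, -0.1) → out
#8 (-6,0): internal coord -6 + (0)·λ' = -6.00000; -6.00000 ∉ [-0.5, -0.1) → out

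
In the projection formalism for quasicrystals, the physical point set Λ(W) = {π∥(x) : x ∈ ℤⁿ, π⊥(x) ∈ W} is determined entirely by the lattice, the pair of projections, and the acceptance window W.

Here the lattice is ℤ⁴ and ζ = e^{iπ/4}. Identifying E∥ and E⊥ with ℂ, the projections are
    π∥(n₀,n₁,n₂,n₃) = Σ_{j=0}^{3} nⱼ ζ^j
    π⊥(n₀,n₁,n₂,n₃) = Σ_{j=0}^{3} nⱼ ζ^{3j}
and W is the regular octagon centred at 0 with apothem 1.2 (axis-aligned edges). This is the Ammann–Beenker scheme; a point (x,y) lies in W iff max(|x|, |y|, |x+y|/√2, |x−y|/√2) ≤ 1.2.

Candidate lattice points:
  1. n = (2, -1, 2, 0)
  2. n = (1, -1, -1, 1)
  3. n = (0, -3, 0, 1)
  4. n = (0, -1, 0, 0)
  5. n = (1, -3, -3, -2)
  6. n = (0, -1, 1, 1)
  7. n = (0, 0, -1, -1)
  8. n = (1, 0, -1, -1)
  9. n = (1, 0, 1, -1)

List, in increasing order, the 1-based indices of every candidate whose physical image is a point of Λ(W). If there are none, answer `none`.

4, 7, 8

With ζ = e^{iπ/4} the internal vectors are ζ^0,ζ^3,ζ^6,ζ^9.
#1 (2, -1, 2, 0): internal (2.707107, -2.707107); octagon support 3.828427 vs apothem 1.2 → ∉ W
#2 (1, -1, -1, 1): internal (2.414214, 1.000000); octagon support 2.414214 vs apothem 1.2 → ∉ W
#3 (0, -3, 0, 1): internal (2.828427, -1.414214); octagon support 3.000000 vs apothem 1.2 → ∉ W
#4 (0, -1, 0, 0): internal (0.707107, -0.707107); octagon support 1.000000 vs apothem 1.2 → ∈ W
#5 (1, -3, -3, -2): internal (1.707107, -0.535534); octagon support 1.707107 vs apothem 1.2 → ∉ W
#6 (0, -1, 1, 1): internal (1.414214, -1.000000); octagon support 1.707107 vs apothem 1.2 → ∉ W
#7 (0, 0, -1, -1): internal (-0.707107, 0.292893); octagon support 0.707107 vs apothem 1.2 → ∈ W
#8 (1, 0, -1, -1): internal (0.292893, 0.292893); octagon support 0.414214 vs apothem 1.2 → ∈ W
#9 (1, 0, 1, -1): internal (0.292893, -1.707107); octagon support 1.707107 vs apothem 1.2 → ∉ W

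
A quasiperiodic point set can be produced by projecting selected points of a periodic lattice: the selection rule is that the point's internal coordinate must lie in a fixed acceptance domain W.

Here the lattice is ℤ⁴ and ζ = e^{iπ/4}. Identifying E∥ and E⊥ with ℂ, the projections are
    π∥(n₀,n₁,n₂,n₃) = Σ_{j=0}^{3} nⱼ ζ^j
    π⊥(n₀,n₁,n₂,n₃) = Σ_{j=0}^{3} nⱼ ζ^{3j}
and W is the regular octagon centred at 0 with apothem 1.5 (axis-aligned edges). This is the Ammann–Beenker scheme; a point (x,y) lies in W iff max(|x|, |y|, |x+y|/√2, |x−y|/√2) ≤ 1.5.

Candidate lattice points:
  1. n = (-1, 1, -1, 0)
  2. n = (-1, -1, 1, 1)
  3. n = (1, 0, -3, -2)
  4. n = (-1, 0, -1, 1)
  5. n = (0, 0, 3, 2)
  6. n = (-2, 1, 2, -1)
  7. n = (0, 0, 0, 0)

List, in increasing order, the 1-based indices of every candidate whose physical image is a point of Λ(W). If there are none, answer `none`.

2, 7

With ζ = e^{iπ/4} the internal vectors are ζ^0,ζ^3,ζ^6,ζ^9.
candidate 1: n = (-1, 1, -1, 0) → π⊥ ≈ (-1.707107, +1.707107); max(|x|,|y|,|x±y|/√2) = 2.414214 > 1.5 ⇒ ∉ W
candidate 2: n = (-1, -1, 1, 1) → π⊥ ≈ (+0.414214, -1.000000); max(|x|,|y|,|x±y|/√2) = 1.000000 ≤ 1.5 ⇒ ∈ W
candidate 3: n = (1, 0, -3, -2) → π⊥ ≈ (-0.414214, +1.585786); max(|x|,|y|,|x±y|/√2) = 1.585786 > 1.5 ⇒ ∉ W
candidate 4: n = (-1, 0, -1, 1) → π⊥ ≈ (-0.292893, +1.707107); max(|x|,|y|,|x±y|/√2) = 1.707107 > 1.5 ⇒ ∉ W
candidate 5: n = (0, 0, 3, 2) → π⊥ ≈ (+1.414214, -1.585786); max(|x|,|y|,|x±y|/√2) = 2.121320 > 1.5 ⇒ ∉ W
candidate 6: n = (-2, 1, 2, -1) → π⊥ ≈ (-3.414214, -2.000000); max(|x|,|y|,|x±y|/√2) = 3.828427 > 1.5 ⇒ ∉ W
candidate 7: n = (0, 0, 0, 0) → π⊥ ≈ (+0.000000, +0.000000); max(|x|,|y|,|x±y|/√2) = 0.000000 ≤ 1.5 ⇒ ∈ W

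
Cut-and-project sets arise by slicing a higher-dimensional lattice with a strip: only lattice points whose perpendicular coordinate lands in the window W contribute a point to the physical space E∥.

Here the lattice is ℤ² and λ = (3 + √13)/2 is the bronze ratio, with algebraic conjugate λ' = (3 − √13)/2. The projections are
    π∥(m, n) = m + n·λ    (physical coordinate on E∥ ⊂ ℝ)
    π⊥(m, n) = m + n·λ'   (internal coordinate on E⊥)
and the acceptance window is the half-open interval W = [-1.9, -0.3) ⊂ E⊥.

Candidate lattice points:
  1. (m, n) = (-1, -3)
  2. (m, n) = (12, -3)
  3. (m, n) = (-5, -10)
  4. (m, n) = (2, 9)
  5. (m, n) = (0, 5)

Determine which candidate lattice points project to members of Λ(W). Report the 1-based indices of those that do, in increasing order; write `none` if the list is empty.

4, 5

Numerically λ ≈ 3.30278 and λ' = −1/λ ≈ -0.30278.
candidate 1: (m,n)=(-1,-3) → π∥ = -1-3·λ ≈ -10.90833, π⊥ = -1-3·λ' ≈ -0.09167 ∉ [-1.9, -0.3) ⇒ out
candidate 2: (m,n)=(12,-3) → π∥ = 12-3·λ ≈ 2.09167, π⊥ = 12-3·λ' ≈ 12.90833 ∉ [-1.9, -0.3) ⇒ out
candidate 3: (m,n)=(-5,-10) → π∥ = -5-10·λ ≈ -38.02776, π⊥ = -5-10·λ' ≈ -1.97224 ∉ [-1.9, -0.3) ⇒ out
candidate 4: (m,n)=(2,9) → π∥ = 2+9·λ ≈ 31.72498, π⊥ = 2+9·λ' ≈ -0.72498 ∈ [-1.9, -0.3) ⇒ IN Λ
candidate 5: (m,n)=(0,5) → π∥ = 0+5·λ ≈ 16.51388, π⊥ = 0+5·λ' ≈ -1.51388 ∈ [-1.9, -0.3) ⇒ IN Λ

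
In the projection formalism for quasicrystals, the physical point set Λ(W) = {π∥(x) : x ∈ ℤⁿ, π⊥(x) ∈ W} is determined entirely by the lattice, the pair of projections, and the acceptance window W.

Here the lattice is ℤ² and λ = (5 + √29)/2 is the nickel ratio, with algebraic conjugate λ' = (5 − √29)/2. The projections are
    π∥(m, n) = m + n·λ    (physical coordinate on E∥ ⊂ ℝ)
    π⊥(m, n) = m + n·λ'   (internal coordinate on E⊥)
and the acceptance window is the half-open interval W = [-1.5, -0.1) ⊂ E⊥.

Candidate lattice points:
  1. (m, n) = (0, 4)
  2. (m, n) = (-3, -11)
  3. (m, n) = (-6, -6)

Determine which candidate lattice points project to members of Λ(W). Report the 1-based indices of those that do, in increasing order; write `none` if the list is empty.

1, 2

Compute λ' = (5−√29)/2 = -0.192582, so π⊥(m,n) = m -0.192582·n.
candidate 1: (m,n)=(0,4) → π∥ = 0+4·λ ≈ 20.770330, π⊥ = 0+4·λ' ≈ -0.770330 ∈ [-1.5, -0.1) ⇒ IN Λ
candidate 2: (m,n)=(-3,-11) → π∥ = -3-11·λ ≈ -60.118406, π⊥ = -3-11·λ' ≈ -0.881594 ∈ [-1.5, -0.1) ⇒ IN Λ
candidate 3: (m,n)=(-6,-6) → π∥ = -6-6·λ ≈ -37.155494, π⊥ = -6-6·λ' ≈ -4.844506 ∉ [-1.5, -0.1) ⇒ out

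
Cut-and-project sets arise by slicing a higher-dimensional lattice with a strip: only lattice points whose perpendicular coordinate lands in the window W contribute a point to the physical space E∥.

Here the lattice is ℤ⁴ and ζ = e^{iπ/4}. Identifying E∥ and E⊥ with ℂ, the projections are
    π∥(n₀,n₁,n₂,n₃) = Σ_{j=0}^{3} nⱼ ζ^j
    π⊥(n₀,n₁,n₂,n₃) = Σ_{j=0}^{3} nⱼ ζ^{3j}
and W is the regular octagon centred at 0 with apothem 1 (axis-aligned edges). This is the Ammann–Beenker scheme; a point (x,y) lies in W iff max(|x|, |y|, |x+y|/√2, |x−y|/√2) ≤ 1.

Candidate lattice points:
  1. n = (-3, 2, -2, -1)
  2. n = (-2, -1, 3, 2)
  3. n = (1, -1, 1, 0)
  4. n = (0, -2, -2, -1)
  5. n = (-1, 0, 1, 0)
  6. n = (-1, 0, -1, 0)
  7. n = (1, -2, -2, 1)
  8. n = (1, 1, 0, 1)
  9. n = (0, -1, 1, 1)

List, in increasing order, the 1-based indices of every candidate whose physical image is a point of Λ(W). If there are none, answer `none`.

π⊥(n) = n₀ + n₁ζ³ + n₂ζ⁶ + n₃ζ⁹ where ζ = e^{iπ/4}.
#1 (-3, 2, -2, -1): internal (-5.121320, 2.707107); octagon support 5.535534 vs apothem 1 → ∉ W
#2 (-2, -1, 3, 2): internal (0.121320, -2.292893); octagon support 2.292893 vs apothem 1 → ∉ W
#3 (1, -1, 1, 0): internal (1.707107, -1.707107); octagon support 2.414214 vs apothem 1 → ∉ W
#4 (0, -2, -2, -1): internal (0.707107, -0.121320); octagon support 0.707107 vs apothem 1 → ∈ W
#5 (-1, 0, 1, 0): internal (-1.000000, -1.000000); octagon support 1.414214 vs apothem 1 → ∉ W
#6 (-1, 0, -1, 0): internal (-1.000000, 1.000000); octagon support 1.414214 vs apothem 1 → ∉ W
#7 (1, -2, -2, 1): internal (3.121320, 1.292893); octagon support 3.121320 vs apothem 1 → ∉ W
#8 (1, 1, 0, 1): internal (1.000000, 1.414214); octagon support 1.707107 vs apothem 1 → ∉ W
#9 (0, -1, 1, 1): internal (1.414214, -1.000000); octagon support 1.707107 vs apothem 1 → ∉ W

4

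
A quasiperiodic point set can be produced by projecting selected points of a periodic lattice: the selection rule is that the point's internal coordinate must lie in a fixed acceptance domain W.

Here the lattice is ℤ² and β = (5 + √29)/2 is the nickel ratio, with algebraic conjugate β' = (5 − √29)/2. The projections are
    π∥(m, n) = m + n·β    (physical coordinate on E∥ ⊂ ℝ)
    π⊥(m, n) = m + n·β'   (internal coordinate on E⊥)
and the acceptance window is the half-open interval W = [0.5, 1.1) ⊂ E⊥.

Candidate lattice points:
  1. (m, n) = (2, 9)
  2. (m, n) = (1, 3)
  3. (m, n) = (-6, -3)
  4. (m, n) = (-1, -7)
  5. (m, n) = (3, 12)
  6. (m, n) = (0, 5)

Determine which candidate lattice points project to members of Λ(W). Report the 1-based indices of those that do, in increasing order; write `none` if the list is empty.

5

Compute β' = (5−√29)/2 = -0.192582, so π⊥(m,n) = m -0.192582·n.
#1 (2,9): internal coord 2 + (9)·β' = +0.266758; +0.266758 ∉ [0.5, 1.1) → out
#2 (1,3): internal coord 1 + (3)·β' = +0.422253; +0.422253 ∉ [0.5, 1.1) → out
#3 (-6,-3): internal coord -6 + (-3)·β' = -5.422253; -5.422253 ∉ [0.5, 1.1) → out
#4 (-1,-7): internal coord -1 + (-7)·β' = +0.348077; +0.348077 ∉ [0.5, 1.1) → out
#5 (3,12): internal coord 3 + (12)·β' = +0.689011; +0.689011 ∈ [0.5, 1.1) → IN Λ
#6 (0,5): internal coord 0 + (5)·β' = -0.962912; -0.962912 ∉ [0.5, 1.1) → out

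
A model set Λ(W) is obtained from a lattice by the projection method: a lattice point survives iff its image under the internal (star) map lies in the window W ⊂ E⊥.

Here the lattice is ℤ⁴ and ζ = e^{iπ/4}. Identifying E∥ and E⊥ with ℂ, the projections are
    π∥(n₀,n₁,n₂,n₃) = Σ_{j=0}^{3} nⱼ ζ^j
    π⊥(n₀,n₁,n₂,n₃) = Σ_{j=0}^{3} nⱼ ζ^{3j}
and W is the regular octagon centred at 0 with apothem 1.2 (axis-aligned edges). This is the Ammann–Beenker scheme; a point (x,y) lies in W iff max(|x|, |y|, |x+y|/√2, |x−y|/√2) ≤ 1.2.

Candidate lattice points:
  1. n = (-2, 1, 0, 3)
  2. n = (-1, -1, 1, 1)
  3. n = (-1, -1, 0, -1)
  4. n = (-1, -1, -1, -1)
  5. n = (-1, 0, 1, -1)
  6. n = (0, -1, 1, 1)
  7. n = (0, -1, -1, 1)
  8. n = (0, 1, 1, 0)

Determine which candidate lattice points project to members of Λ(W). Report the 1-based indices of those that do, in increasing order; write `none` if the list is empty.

2, 4, 8

Internal map: ζ^{3j} for j=0..3 gives (1,0), (−√2/2,√2/2), (0,−1), (√2/2,√2/2).
candidate 1: n = (-2, 1, 0, 3) → π⊥ ≈ (-0.5858, +2.8284); max(|x|,|y|,|x±y|/√2) = 2.8284 > 1.2 ⇒ ∉ W
candidate 2: n = (-1, -1, 1, 1) → π⊥ ≈ (+0.4142, -1.0000); max(|x|,|y|,|x±y|/√2) = 1.0000 ≤ 1.2 ⇒ ∈ W
candidate 3: n = (-1, -1, 0, -1) → π⊥ ≈ (-1.0000, -1.4142); max(|x|,|y|,|x±y|/√2) = 1.7071 > 1.2 ⇒ ∉ W
candidate 4: n = (-1, -1, -1, -1) → π⊥ ≈ (-1.0000, -0.4142); max(|x|,|y|,|x±y|/√2) = 1.0000 ≤ 1.2 ⇒ ∈ W
candidate 5: n = (-1, 0, 1, -1) → π⊥ ≈ (-1.7071, -1.7071); max(|x|,|y|,|x±y|/√2) = 2.4142 > 1.2 ⇒ ∉ W
candidate 6: n = (0, -1, 1, 1) → π⊥ ≈ (+1.4142, -1.0000); max(|x|,|y|,|x±y|/√2) = 1.7071 > 1.2 ⇒ ∉ W
candidate 7: n = (0, -1, -1, 1) → π⊥ ≈ (+1.4142, +1.0000); max(|x|,|y|,|x±y|/√2) = 1.7071 > 1.2 ⇒ ∉ W
candidate 8: n = (0, 1, 1, 0) → π⊥ ≈ (-0.7071, -0.2929); max(|x|,|y|,|x±y|/√2) = 0.7071 ≤ 1.2 ⇒ ∈ W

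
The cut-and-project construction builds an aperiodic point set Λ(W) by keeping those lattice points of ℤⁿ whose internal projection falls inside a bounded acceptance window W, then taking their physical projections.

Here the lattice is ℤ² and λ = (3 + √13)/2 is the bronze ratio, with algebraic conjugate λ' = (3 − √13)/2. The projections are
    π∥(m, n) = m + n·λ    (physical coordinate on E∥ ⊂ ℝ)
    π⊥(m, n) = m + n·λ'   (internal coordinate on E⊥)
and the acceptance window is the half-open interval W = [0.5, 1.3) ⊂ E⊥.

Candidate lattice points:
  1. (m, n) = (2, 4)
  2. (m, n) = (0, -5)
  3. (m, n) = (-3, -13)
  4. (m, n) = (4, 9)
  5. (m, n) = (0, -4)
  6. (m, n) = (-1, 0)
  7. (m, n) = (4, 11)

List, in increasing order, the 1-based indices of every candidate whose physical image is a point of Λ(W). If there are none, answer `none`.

1, 3, 4, 5, 7

Numerically λ ≈ 3.3028 and λ' = −1/λ ≈ -0.3028.
#1 (2,4): internal coord 2 + (4)·λ' = +0.7889; +0.7889 ∈ [0.5, 1.3) → IN Λ
#2 (0,-5): internal coord 0 + (-5)·λ' = +1.5139; +1.5139 ∉ [0.5, 1.3) → out
#3 (-3,-13): internal coord -3 + (-13)·λ' = +0.9361; +0.9361 ∈ [0.5, 1.3) → IN Λ
#4 (4,9): internal coord 4 + (9)·λ' = +1.2750; +1.2750 ∈ [0.5, 1.3) → IN Λ
#5 (0,-4): internal coord 0 + (-4)·λ' = +1.2111; +1.2111 ∈ [0.5, 1.3) → IN Λ
#6 (-1,0): internal coord -1 + (0)·λ' = -1.0000; -1.0000 ∉ [0.5, 1.3) → out
#7 (4,11): internal coord 4 + (11)·λ' = +0.6695; +0.6695 ∈ [0.5, 1.3) → IN Λ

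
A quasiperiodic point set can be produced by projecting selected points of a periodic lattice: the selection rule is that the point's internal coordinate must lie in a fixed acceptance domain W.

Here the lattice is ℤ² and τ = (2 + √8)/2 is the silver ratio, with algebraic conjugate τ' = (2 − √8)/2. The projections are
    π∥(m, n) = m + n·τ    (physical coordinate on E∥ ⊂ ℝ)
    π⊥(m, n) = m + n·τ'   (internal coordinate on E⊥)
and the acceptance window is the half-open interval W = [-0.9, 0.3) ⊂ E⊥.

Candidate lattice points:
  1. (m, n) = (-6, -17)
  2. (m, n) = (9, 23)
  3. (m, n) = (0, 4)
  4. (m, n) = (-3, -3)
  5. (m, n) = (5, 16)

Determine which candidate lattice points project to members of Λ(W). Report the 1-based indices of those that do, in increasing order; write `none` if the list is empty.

Compute τ' = (2−√8)/2 = -0.414214, so π⊥(m,n) = m -0.414214·n.
[1] lift (-6,-17): star map gives 1.041631; window check -0.9 ≤ 1.041631 < 0.3 is false → out
[2] lift (9,23): star map gives -0.526912; window check -0.9 ≤ -0.526912 < 0.3 is true → IN Λ
[3] lift (0,4): star map gives -1.656854; window check -0.9 ≤ -1.656854 < 0.3 is false → out
[4] lift (-3,-3): star map gives -1.757359; window check -0.9 ≤ -1.757359 < 0.3 is false → out
[5] lift (5,16): star map gives -1.627417; window check -0.9 ≤ -1.627417 < 0.3 is false → out

2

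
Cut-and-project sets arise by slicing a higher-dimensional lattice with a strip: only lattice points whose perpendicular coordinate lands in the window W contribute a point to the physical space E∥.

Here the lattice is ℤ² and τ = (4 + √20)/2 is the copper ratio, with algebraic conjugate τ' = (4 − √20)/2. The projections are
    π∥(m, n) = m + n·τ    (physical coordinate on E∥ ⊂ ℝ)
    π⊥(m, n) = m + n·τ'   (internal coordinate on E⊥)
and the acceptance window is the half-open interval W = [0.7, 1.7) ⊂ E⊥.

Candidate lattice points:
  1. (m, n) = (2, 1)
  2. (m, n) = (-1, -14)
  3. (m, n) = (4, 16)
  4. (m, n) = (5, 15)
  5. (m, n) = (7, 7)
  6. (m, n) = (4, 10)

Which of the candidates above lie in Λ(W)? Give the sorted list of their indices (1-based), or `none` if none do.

4, 6

τ' = (4−√20)/2 ≈ -0.23607.
#1 (2,1): internal coord 2 + (1)·τ' = +1.76393; +1.76393 ∉ [0.7, 1.7) → out
#2 (-1,-14): internal coord -1 + (-14)·τ' = +2.30495; +2.30495 ∉ [0.7, 1.7) → out
#3 (4,16): internal coord 4 + (16)·τ' = +0.22291; +0.22291 ∉ [0.7, 1.7) → out
#4 (5,15): internal coord 5 + (15)·τ' = +1.45898; +1.45898 ∈ [0.7, 1.7) → IN Λ
#5 (7,7): internal coord 7 + (7)·τ' = +5.34752; +5.34752 ∉ [0.7, 1.7) → out
#6 (4,10): internal coord 4 + (10)·τ' = +1.63932; +1.63932 ∈ [0.7, 1.7) → IN Λ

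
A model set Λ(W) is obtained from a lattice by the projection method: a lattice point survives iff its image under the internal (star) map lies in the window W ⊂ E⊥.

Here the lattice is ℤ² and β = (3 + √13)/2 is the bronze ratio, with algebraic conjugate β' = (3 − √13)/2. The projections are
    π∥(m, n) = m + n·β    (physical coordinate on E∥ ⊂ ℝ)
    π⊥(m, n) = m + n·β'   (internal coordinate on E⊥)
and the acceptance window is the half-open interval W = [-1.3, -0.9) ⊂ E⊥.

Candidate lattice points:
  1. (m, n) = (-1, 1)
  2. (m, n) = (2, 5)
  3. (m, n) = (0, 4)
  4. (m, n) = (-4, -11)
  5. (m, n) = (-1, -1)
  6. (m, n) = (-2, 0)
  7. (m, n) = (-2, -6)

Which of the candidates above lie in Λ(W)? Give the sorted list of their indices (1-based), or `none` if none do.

3

Numerically β ≈ 3.30278 and β' = −1/β ≈ -0.30278.
#1 (-1,1): internal coord -1 + (1)·β' = -1.30278; -1.30278 ∉ [-1.3, -0.9) → out
#2 (2,5): internal coord 2 + (5)·β' = +0.48612; +0.48612 ∉ [-1.3, -0.9) → out
#3 (0,4): internal coord 0 + (4)·β' = -1.21110; -1.21110 ∈ [-1.3, -0.9) → IN Λ
#4 (-4,-11): internal coord -4 + (-11)·β' = -0.66947; -0.66947 ∉ [-1.3, -0.9) → out
#5 (-1,-1): internal coord -1 + (-1)·β' = -0.69722; -0.69722 ∉ [-1.3, -0.9) → out
#6 (-2,0): internal coord -2 + (0)·β' = -2.00000; -2.00000 ∉ [-1.3, -0.9) → out
#7 (-2,-6): internal coord -2 + (-6)·β' = -0.18335; -0.18335 ∉ [-1.3, -0.9) → out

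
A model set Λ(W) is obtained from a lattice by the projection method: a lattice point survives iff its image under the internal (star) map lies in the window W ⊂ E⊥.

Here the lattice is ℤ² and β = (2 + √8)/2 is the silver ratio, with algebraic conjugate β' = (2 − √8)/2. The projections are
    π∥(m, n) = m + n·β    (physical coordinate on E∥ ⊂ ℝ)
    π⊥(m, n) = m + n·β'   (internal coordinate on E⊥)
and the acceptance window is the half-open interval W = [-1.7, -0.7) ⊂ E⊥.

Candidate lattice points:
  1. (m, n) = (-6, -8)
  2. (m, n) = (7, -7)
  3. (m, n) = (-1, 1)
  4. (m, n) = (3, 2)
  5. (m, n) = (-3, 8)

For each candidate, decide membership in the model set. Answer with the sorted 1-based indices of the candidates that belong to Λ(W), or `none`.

β' = (2−√8)/2 ≈ -0.41421.
[1] lift (-6,-8): star map gives -2.68629; window check -1.7 ≤ -2.68629 < -0.7 is false → out
[2] lift (7,-7): star map gives 9.89949; window check -1.7 ≤ 9.89949 < -0.7 is false → out
[3] lift (-1,1): star map gives -1.41421; window check -1.7 ≤ -1.41421 < -0.7 is true → IN Λ
[4] lift (3,2): star map gives 2.17157; window check -1.7 ≤ 2.17157 < -0.7 is false → out
[5] lift (-3,8): star map gives -6.31371; window check -1.7 ≤ -6.31371 < -0.7 is false → out

3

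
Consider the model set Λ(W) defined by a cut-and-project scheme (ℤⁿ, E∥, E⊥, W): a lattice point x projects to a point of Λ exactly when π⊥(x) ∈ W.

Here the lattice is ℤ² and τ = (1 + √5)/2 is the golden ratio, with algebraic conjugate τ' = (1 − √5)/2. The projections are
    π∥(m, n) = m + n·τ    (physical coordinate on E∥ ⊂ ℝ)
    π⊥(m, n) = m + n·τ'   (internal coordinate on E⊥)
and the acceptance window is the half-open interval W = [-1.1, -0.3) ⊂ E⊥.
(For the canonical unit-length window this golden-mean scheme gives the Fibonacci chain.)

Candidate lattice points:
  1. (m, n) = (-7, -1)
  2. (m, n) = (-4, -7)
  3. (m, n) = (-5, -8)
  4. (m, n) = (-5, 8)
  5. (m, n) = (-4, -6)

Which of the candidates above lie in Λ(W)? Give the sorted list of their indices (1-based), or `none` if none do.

none

Numerically τ ≈ 1.618034 and τ' = −1/τ ≈ -0.618034.
#1 (-7,-1): internal coord -7 + (-1)·τ' = -6.381966; -6.381966 ∉ [-1.1, -0.3) → out
#2 (-4,-7): internal coord -4 + (-7)·τ' = +0.326238; +0.326238 ∉ [-1.1, -0.3) → out
#3 (-5,-8): internal coord -5 + (-8)·τ' = -0.055728; -0.055728 ∉ [-1.1, -0.3) → out
#4 (-5,8): internal coord -5 + (8)·τ' = -9.944272; -9.944272 ∉ [-1.1, -0.3) → out
#5 (-4,-6): internal coord -4 + (-6)·τ' = -0.291796; -0.291796 ∉ [-1.1, -0.3) → out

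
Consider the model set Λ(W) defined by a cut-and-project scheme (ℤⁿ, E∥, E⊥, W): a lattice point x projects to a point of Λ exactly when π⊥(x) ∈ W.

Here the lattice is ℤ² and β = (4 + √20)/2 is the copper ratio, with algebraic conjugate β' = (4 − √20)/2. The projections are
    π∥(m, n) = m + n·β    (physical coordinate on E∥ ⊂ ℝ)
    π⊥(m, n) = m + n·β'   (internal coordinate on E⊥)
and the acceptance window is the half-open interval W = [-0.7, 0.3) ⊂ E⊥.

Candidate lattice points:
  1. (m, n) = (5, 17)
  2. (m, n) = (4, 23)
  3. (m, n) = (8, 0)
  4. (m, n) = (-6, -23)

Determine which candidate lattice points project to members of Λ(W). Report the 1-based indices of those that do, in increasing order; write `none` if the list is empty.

Compute β' = (4−√20)/2 = -0.2361, so π⊥(m,n) = m -0.2361·n.
[1] lift (5,17): star map gives 0.9868; window check -0.7 ≤ 0.9868 < 0.3 is false → out
[2] lift (4,23): star map gives -1.4296; window check -0.7 ≤ -1.4296 < 0.3 is false → out
[3] lift (8,0): star map gives 8.0000; window check -0.7 ≤ 8.0000 < 0.3 is false → out
[4] lift (-6,-23): star map gives -0.5704; window check -0.7 ≤ -0.5704 < 0.3 is true → IN Λ

4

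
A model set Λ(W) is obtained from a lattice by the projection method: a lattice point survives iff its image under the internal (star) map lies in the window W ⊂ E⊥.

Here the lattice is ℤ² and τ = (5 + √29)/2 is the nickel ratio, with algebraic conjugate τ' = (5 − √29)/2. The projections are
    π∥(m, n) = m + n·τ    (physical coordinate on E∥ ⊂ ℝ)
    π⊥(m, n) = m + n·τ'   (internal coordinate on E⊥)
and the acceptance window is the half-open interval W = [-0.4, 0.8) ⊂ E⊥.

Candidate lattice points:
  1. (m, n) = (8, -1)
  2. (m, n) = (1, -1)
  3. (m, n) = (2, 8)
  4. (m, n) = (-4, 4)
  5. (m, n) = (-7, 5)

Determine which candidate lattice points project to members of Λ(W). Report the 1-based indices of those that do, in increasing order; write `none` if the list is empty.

3

Numerically τ ≈ 5.192582 and τ' = −1/τ ≈ -0.192582.
#1 (8,-1): internal coord 8 + (-1)·τ' = +8.192582; +8.192582 ∉ [-0.4, 0.8) → out
#2 (1,-1): internal coord 1 + (-1)·τ' = +1.192582; +1.192582 ∉ [-0.4, 0.8) → out
#3 (2,8): internal coord 2 + (8)·τ' = +0.459341; +0.459341 ∈ [-0.4, 0.8) → IN Λ
#4 (-4,4): internal coord -4 + (4)·τ' = -4.770330; -4.770330 ∉ [-0.4, 0.8) → out
#5 (-7,5): internal coord -7 + (5)·τ' = -7.962912; -7.962912 ∉ [-0.4, 0.8) → out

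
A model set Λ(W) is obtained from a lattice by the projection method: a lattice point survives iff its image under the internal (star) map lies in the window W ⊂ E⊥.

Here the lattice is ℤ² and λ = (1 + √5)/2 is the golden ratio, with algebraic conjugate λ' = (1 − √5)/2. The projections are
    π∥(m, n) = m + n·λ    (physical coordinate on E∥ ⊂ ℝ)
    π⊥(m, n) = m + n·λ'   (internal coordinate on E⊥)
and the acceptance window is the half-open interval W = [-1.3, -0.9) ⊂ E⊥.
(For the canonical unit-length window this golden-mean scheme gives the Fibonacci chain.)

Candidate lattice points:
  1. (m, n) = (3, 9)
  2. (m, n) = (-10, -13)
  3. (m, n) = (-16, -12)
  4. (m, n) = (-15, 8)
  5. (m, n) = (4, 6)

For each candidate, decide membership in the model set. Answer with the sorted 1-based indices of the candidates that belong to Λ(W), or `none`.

none

Numerically λ ≈ 1.61803 and λ' = −1/λ ≈ -0.61803.
candidate 1: (m,n)=(3,9) → π∥ = 3+9·λ ≈ 17.56231, π⊥ = 3+9·λ' ≈ -2.56231 ∉ [-1.3, -0.9) ⇒ out
candidate 2: (m,n)=(-10,-13) → π∥ = -10-13·λ ≈ -31.03444, π⊥ = -10-13·λ' ≈ -1.96556 ∉ [-1.3, -0.9) ⇒ out
candidate 3: (m,n)=(-16,-12) → π∥ = -16-12·λ ≈ -35.41641, π⊥ = -16-12·λ' ≈ -8.58359 ∉ [-1.3, -0.9) ⇒ out
candidate 4: (m,n)=(-15,8) → π∥ = -15+8·λ ≈ -2.05573, π⊥ = -15+8·λ' ≈ -19.94427 ∉ [-1.3, -0.9) ⇒ out
candidate 5: (m,n)=(4,6) → π∥ = 4+6·λ ≈ 13.70820, π⊥ = 4+6·λ' ≈ 0.29180 ∉ [-1.3, -0.9) ⇒ out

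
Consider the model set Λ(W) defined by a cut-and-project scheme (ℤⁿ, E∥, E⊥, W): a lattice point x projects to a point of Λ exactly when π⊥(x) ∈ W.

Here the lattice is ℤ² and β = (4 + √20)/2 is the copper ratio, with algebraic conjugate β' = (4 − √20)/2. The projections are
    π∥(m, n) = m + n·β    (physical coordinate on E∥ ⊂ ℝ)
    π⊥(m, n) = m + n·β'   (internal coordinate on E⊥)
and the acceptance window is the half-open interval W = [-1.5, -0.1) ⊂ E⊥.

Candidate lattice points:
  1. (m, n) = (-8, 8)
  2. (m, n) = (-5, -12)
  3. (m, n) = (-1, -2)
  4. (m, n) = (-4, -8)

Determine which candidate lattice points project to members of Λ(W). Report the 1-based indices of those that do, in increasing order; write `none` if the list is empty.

Compute β' = (4−√20)/2 = -0.23607, so π⊥(m,n) = m -0.23607·n.
[1] lift (-8,8): star map gives -9.88854; window check -1.5 ≤ -9.88854 < -0.1 is false → out
[2] lift (-5,-12): star map gives -2.16718; window check -1.5 ≤ -2.16718 < -0.1 is false → out
[3] lift (-1,-2): star map gives -0.52786; window check -1.5 ≤ -0.52786 < -0.1 is true → IN Λ
[4] lift (-4,-8): star map gives -2.11146; window check -1.5 ≤ -2.11146 < -0.1 is false → out

3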